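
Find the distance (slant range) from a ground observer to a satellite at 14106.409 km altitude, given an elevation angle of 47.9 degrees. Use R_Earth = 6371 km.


h = 14106.409 km, el = 47.9 deg
d = -R_E*sin(el) + sqrt((R_E*sin(el))^2 + 2*R_E*h + h^2)
d = -6371.0000*sin(0.8360127) + sqrt((6371.0000*0.7419758)^2 + 2*6371.0000*14106.409 + 14106.409^2)
d = 15299.8632 km

15299.8632 km


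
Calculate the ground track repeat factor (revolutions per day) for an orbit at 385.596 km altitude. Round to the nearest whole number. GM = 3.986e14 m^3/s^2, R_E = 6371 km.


r = 6.756596e+06 m
T = 2*pi*sqrt(r^3/mu) = 5527.1742 s = 92.1196 min
revs/day = 1440 / 92.1196 = 15.6319
Rounded: 16 revolutions per day

16 revolutions per day


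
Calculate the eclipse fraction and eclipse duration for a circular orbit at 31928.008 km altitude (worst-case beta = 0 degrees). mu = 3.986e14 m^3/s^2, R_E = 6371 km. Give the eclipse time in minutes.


r = 38299.0080 km
T = 1243.2007 min
Eclipse fraction = arcsin(R_E/r)/pi = arcsin(6371.0000/38299.0080)/pi
= arcsin(0.166349)/pi = 0.05319782
Eclipse duration = 0.05319782 * 1243.2007 = 66.1356 min

66.1356 minutes


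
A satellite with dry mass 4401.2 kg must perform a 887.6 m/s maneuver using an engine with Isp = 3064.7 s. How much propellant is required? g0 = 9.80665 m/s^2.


ve = Isp * g0 = 3064.7 * 9.80665 = 30054.440255 m/s
mass ratio = exp(dv/ve) = exp(887.6/30054.440255) = 1.02997350
m_prop = m_dry * (mr - 1) = 4401.2 * (1.02997350 - 1)
m_prop = 131.9194 kg

131.9194 kg


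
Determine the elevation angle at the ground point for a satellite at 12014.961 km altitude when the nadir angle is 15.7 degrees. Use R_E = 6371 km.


r = R_E + alt = 18385.9610 km
Law of sines in the satellite / Earth-center / ground-point triangle:
  sin(nadir)/R_E = sin(90 + el)/r  =>  cos(el) = (r/R_E)*sin(nadir)
cos(el) = (18385.9610 / 6371.0000) * sin(15.7 deg) = 0.7809212
el = arccos(0.7809212) = 38.6550 deg
(Earth-central angle = 90 - nadir - el = 35.6450 deg)

38.6550 degrees


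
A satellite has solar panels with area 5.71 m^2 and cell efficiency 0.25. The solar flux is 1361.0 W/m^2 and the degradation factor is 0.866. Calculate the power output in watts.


P = area * eta * S * degradation
P = 5.71 * 0.25 * 1361.0 * 0.866
P = 1682.4886 W

1682.4886 W


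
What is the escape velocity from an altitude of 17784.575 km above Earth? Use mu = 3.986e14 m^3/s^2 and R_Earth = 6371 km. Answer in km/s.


r = 6371.0 + 17784.575 = 24155.5750 km = 2.4155575e+07 m
v_esc = sqrt(2*mu/r) = sqrt(2*3.986e14 / 2.4155575e+07)
v_esc = 5744.8005 m/s = 5.7448 km/s

5.7448 km/s


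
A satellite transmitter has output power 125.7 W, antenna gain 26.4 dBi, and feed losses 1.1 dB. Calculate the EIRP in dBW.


Pt = 125.7 W = 20.9934 dBW
EIRP = Pt_dBW + Gt - losses = 20.9934 + 26.4 - 1.1 = 46.2934 dBW

46.2934 dBW


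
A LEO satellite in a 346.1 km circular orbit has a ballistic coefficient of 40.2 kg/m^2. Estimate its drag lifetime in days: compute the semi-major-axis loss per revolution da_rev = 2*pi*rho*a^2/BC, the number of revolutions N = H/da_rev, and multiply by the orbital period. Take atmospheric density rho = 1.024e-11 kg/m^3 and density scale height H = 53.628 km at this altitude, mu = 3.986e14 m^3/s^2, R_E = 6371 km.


a = R_E + alt = 6717.1000 km = 6.7171e+06 m
da_rev = 2*pi*rho*a^2/BC = 2*pi*1.024e-11*(6.7171e+06)^2/40.2 = 72.213335 m per revolution
N = H/da_rev = 53628.0000 m / 72.213335 m = 742.6329 revolutions
P = 2*pi*sqrt(a^3/mu) = 5478.7810 s
lifetime = N*P = 742.6329 * 5478.7810 = 4.0687232e+06 s = 47.0917 days

47.0917 days


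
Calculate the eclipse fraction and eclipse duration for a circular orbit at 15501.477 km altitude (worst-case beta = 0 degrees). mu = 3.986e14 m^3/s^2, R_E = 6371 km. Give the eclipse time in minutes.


r = 21872.4770 km
T = 536.5460 min
Eclipse fraction = arcsin(R_E/r)/pi = arcsin(6371.0000/21872.4770)/pi
= arcsin(0.2912793)/pi = 0.0940809
Eclipse duration = 0.0940809 * 536.5460 = 50.4787 min

50.4787 minutes


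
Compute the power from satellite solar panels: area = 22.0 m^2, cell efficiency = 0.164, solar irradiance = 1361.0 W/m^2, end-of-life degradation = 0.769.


P = area * eta * S * degradation
P = 22.0 * 0.164 * 1361.0 * 0.769
P = 3776.1653 W

3776.1653 W


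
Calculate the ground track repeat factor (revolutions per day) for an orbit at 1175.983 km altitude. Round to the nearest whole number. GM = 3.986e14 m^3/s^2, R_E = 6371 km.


r = 7.546983e+06 m
T = 2*pi*sqrt(r^3/mu) = 6524.8612 s = 108.7477 min
revs/day = 1440 / 108.7477 = 13.2417
Rounded: 13 revolutions per day

13 revolutions per day


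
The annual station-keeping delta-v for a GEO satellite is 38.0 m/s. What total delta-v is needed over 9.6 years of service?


dV = rate * years = 38.0 * 9.6
dV = 364.8000 m/s

364.8000 m/s


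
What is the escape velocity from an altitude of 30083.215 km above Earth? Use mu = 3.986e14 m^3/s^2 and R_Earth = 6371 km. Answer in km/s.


r = 6371.0 + 30083.215 = 36454.2150 km = 3.6454215e+07 m
v_esc = sqrt(2*mu/r) = sqrt(2*3.986e14 / 3.6454215e+07)
v_esc = 4676.3797 m/s = 4.6764 km/s

4.6764 km/s


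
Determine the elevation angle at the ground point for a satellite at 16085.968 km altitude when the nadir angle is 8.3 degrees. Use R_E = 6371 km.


r = R_E + alt = 22456.9680 km
Law of sines in the satellite / Earth-center / ground-point triangle:
  sin(nadir)/R_E = sin(90 + el)/r  =>  cos(el) = (r/R_E)*sin(nadir)
cos(el) = (22456.9680 / 6371.0000) * sin(8.3 deg) = 0.5088373
el = arccos(0.5088373) = 59.4136 deg
(Earth-central angle = 90 - nadir - el = 22.2864 deg)

59.4136 degrees


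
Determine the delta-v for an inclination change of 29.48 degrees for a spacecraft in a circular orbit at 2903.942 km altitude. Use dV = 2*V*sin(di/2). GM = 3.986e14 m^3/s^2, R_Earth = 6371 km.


r = 9274.9420 km = 9.274942e+06 m
V = sqrt(mu/r) = 6555.6090 m/s
di = 29.48 deg = 0.5145231 rad
dV = 2*V*sin(di/2) = 2*6555.6090*sin(0.2572615)
dV = 3335.9287 m/s = 3.3359 km/s

3.3359 km/s


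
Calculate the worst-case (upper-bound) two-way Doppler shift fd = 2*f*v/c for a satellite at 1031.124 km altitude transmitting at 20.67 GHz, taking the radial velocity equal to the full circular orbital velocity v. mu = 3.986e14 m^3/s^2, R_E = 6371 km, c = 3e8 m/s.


r = 7.402124e+06 m
v = sqrt(mu/r) = 7338.2156 m/s (worst-case radial velocity)
f = 20.67 GHz = 2.067e+10 Hz
fd = 2*f*v/c = 2*2.067e+10*7338.2156/3.0e+08
fd = 1.0112061e+06 Hz

1.0112e+06 Hz


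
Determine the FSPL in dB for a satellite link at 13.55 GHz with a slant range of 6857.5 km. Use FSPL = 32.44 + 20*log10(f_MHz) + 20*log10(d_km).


f = 13.55 GHz = 13550.0000 MHz
d = 6857.5 km
FSPL = 32.44 + 20*log10(13550.0000) + 20*log10(6857.5)
FSPL = 32.44 + 82.6388 + 76.7233
FSPL = 191.8021 dB

191.8021 dB


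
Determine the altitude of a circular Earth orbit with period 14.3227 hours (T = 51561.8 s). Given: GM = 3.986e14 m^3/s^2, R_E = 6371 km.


T = 51561.8 s
r = (mu*T^2/(4*pi^2))^(1/3) = (3.986e14 * 51561.8^2 / (4*pi^2))^(1/3)
r = 2.99418e+07 m = 29941.7996 km
alt = r - R_E = 29941.7996 - 6371 = 23570.7996 km

23570.7996 km


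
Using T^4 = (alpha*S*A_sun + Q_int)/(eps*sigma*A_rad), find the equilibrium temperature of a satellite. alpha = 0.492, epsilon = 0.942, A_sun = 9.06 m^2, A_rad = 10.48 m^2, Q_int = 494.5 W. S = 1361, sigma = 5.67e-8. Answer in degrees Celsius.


Numerator = alpha*S*A_sun + Q_int = 0.492*1361*9.06 + 494.5 = 6561.1847 W
Denominator = eps*sigma*A_rad = 0.942*5.67e-8*10.48 = 5.5975147e-07 W/K^4
T^4 = 1.1721603e+10 K^4
T = 329.0385 K = 55.8885 C

55.8885 degrees Celsius


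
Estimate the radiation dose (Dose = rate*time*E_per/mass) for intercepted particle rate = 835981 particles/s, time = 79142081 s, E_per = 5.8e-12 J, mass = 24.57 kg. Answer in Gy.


Total energy deposited = rate * time * E_per
  = 835981 * 79142081 * 5.8e-12 = 383.7354 J
Dose = E_total / mass = 383.7354 / 24.57
Dose = 15.6180 Gy

15.6180 Gy


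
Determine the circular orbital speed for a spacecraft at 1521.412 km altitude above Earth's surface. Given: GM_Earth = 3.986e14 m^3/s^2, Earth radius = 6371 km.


r = R_E + alt = 6371.0 + 1521.412 = 7892.4120 km = 7.892412e+06 m
v = sqrt(mu/r) = sqrt(3.986e14 / 7.892412e+06) = 7106.6311 m/s = 7.1066 km/s

7.1066 km/s


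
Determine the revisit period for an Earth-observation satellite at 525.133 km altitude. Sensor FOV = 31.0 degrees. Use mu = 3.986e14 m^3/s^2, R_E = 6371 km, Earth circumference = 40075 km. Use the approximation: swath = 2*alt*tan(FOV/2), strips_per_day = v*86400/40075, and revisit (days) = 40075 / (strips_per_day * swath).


swath = 2*525.133*tan(0.270526) = 291.2645 km
v = sqrt(mu/r) = 7602.6646 m/s = 7.6027 km/s
strips/day = v*86400/40075 = 7.6027*86400/40075 = 16.3910
coverage/day = strips * swath = 16.3910 * 291.2645 = 4774.1236 km
revisit = 40075 / 4774.1236 = 8.3942 days

8.3942 days


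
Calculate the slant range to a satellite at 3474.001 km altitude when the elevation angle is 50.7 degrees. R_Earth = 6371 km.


h = 3474.001 km, el = 50.7 deg
d = -R_E*sin(el) + sqrt((R_E*sin(el))^2 + 2*R_E*h + h^2)
d = -6371.0000*sin(0.8848819) + sqrt((6371.0000*0.7738402)^2 + 2*6371.0000*3474.001 + 3474.001^2)
d = 4049.8776 km

4049.8776 km


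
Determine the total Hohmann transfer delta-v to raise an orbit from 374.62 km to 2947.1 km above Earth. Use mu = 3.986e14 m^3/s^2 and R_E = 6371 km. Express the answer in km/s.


r1 = 6745.6200 km = 6.74562e+06 m
r2 = 9318.1000 km = 9.3181e+06 m
dv1 = sqrt(mu/r1)*(sqrt(2*r2/(r1+r2)) - 1) = 592.6611 m/s
dv2 = sqrt(mu/r2)*(1 - sqrt(2*r1/(r1+r2))) = 546.5327 m/s
total dv = |dv1| + |dv2| = 592.6611 + 546.5327 = 1139.1938 m/s = 1.1392 km/s

1.1392 km/s


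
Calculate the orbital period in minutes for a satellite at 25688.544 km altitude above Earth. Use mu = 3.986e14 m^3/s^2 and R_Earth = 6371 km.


r = 32059.5440 km = 3.2059544e+07 m
T = 2*pi*sqrt(r^3/mu) = 2*pi*sqrt(3.295126e+22 / 3.986e14)
T = 57127.7649 s = 952.1294 min

952.1294 minutes


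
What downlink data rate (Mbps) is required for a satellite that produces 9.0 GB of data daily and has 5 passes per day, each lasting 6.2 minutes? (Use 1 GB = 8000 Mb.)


total contact time = 5 * 6.2 * 60 = 1860.0000 s
data = 9.0 GB = 72000.0000 Mb
rate = 72000.0000 / 1860.0000 = 38.7097 Mbps

38.7097 Mbps


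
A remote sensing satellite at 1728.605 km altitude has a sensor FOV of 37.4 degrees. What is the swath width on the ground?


FOV = 37.4 deg = 0.6527531 rad
swath = 2 * alt * tan(FOV/2) = 2 * 1728.605 * tan(0.3263766)
swath = 2 * 1728.605 * 0.3384813
swath = 1170.2010 km

1170.2010 km


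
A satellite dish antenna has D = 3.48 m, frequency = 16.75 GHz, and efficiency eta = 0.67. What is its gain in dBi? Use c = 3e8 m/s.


lambda = c/f = 3e8 / 1.675e+10 = 0.01791045 m
G = eta*(pi*D/lambda)^2 = 0.67*(pi*3.48/0.01791045)^2
G = 249643.4348 (linear)
G = 10*log10(249643.4348) = 53.9732 dBi

53.9732 dBi


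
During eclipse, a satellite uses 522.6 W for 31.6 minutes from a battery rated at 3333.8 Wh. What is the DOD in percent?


E_used = P * t / 60 = 522.6 * 31.6 / 60 = 275.2360 Wh
DOD = E_used / E_total * 100 = 275.2360 / 3333.8 * 100
DOD = 8.2559 %

8.2559 %


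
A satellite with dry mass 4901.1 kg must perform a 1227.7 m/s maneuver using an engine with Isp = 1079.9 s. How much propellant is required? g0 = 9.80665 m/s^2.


ve = Isp * g0 = 1079.9 * 9.80665 = 10590.201335 m/s
mass ratio = exp(dv/ve) = exp(1227.7/10590.201335) = 1.12291493
m_prop = m_dry * (mr - 1) = 4901.1 * (1.12291493 - 1)
m_prop = 602.4184 kg

602.4184 kg


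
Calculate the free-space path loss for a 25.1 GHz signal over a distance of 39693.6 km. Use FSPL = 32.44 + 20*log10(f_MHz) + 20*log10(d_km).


f = 25.1 GHz = 25100.0000 MHz
d = 39693.6 km
FSPL = 32.44 + 20*log10(25100.0000) + 20*log10(39693.6)
FSPL = 32.44 + 87.9935 + 91.9744
FSPL = 212.4079 dB

212.4079 dB


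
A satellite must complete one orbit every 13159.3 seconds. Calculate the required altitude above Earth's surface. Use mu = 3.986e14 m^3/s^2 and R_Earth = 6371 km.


T = 13159.3 s
r = (mu*T^2/(4*pi^2))^(1/3) = (3.986e14 * 13159.3^2 / (4*pi^2))^(1/3)
r = 1.2047059e+07 m = 12047.0592 km
alt = r - R_E = 12047.0592 - 6371 = 5676.0592 km

5676.0592 km


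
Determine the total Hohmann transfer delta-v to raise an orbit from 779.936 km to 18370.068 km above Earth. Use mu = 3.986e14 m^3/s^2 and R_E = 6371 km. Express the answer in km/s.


r1 = 7150.9360 km = 7.150936e+06 m
r2 = 24741.0680 km = 2.4741068e+07 m
dv1 = sqrt(mu/r1)*(sqrt(2*r2/(r1+r2)) - 1) = 1833.7472 m/s
dv2 = sqrt(mu/r2)*(1 - sqrt(2*r1/(r1+r2))) = 1325.9227 m/s
total dv = |dv1| + |dv2| = 1833.7472 + 1325.9227 = 3159.6699 m/s = 3.1597 km/s

3.1597 km/s


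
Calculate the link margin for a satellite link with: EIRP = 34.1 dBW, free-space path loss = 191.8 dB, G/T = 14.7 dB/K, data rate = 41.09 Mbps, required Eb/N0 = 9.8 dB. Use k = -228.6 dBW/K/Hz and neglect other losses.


C/N0 = EIRP - FSPL + G/T - k = 34.1 - 191.8 + 14.7 - (-228.6)
C/N0 = 85.6000 dB-Hz
R_b = 41.09 Mbps = 4.109e+07 bps -> 10*log10(R_b) = 76.1374 dB-Hz
Eb/N0 = C/N0 - 10*log10(R_b) = 85.6000 - 76.1374 = 9.4626 dB
Margin = Eb/N0 - Eb/N0_req = 9.4626 - 9.8 = -0.3373614 dB (negative margin: link does not close)

-0.3374 dB


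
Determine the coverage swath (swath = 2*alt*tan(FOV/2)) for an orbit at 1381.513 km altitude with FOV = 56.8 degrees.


FOV = 56.8 deg = 0.991347 rad
swath = 2 * alt * tan(FOV/2) = 2 * 1381.513 * tan(0.4956735)
swath = 2 * 1381.513 * 0.540698
swath = 1493.9626 km

1493.9626 km


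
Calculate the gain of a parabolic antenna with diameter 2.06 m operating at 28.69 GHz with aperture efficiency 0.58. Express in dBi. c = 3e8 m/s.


lambda = c/f = 3e8 / 2.869e+10 = 0.01045661 m
G = eta*(pi*D/lambda)^2 = 0.58*(pi*2.06/0.01045661)^2
G = 222167.6221 (linear)
G = 10*log10(222167.6221) = 53.4668 dBi

53.4668 dBi


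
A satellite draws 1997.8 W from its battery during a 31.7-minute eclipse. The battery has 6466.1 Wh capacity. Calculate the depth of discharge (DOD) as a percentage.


E_used = P * t / 60 = 1997.8 * 31.7 / 60 = 1055.5043 Wh
DOD = E_used / E_total * 100 = 1055.5043 / 6466.1 * 100
DOD = 16.3237 %

16.3237 %


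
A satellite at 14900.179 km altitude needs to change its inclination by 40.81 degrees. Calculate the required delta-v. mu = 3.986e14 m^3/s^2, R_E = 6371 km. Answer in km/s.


r = 21271.1790 km = 2.1271179e+07 m
V = sqrt(mu/r) = 4328.8533 m/s
di = 40.81 deg = 0.7122689 rad
dV = 2*V*sin(di/2) = 2*4328.8533*sin(0.3561344)
dV = 3018.5426 m/s = 3.0185 km/s

3.0185 km/s


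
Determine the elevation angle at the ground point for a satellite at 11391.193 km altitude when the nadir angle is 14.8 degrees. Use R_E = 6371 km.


r = R_E + alt = 17762.1930 km
Law of sines in the satellite / Earth-center / ground-point triangle:
  sin(nadir)/R_E = sin(90 + el)/r  =>  cos(el) = (r/R_E)*sin(nadir)
cos(el) = (17762.1930 / 6371.0000) * sin(14.8 deg) = 0.7121766
el = arccos(0.7121766) = 44.5877 deg
(Earth-central angle = 90 - nadir - el = 30.6123 deg)

44.5877 degrees


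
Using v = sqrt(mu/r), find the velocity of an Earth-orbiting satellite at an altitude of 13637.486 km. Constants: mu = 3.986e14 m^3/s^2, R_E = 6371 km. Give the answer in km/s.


r = R_E + alt = 6371.0 + 13637.486 = 20008.4860 km = 2.0008486e+07 m
v = sqrt(mu/r) = sqrt(3.986e14 / 2.0008486e+07) = 4463.3561 m/s = 4.4634 km/s

4.4634 km/s


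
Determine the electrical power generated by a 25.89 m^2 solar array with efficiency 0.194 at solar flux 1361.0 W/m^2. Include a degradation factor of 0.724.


P = area * eta * S * degradation
P = 25.89 * 0.194 * 1361.0 * 0.724
P = 4949.1483 W

4949.1483 W


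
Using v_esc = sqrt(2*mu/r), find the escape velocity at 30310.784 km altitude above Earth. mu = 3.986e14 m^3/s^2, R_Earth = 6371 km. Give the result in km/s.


r = 6371.0 + 30310.784 = 36681.7840 km = 3.6681784e+07 m
v_esc = sqrt(2*mu/r) = sqrt(2*3.986e14 / 3.6681784e+07)
v_esc = 4661.8513 m/s = 4.6619 km/s

4.6619 km/s


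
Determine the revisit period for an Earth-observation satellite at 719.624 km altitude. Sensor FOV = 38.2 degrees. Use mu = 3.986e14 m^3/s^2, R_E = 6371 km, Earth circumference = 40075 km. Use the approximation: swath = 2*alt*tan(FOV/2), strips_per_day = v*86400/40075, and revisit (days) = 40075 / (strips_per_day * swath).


swath = 2*719.624*tan(0.3333579) = 498.3843 km
v = sqrt(mu/r) = 7497.6717 m/s = 7.4977 km/s
strips/day = v*86400/40075 = 7.4977*86400/40075 = 16.1647
coverage/day = strips * swath = 16.1647 * 498.3843 = 8056.2139 km
revisit = 40075 / 8056.2139 = 4.9744 days

4.9744 days


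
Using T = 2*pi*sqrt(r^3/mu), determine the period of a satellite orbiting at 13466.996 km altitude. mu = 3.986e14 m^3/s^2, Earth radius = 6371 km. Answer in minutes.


r = 19837.9960 km = 1.9837996e+07 m
T = 2*pi*sqrt(r^3/mu) = 2*pi*sqrt(7.8071657e+21 / 3.986e14)
T = 27807.2421 s = 463.4540 min

463.4540 minutes


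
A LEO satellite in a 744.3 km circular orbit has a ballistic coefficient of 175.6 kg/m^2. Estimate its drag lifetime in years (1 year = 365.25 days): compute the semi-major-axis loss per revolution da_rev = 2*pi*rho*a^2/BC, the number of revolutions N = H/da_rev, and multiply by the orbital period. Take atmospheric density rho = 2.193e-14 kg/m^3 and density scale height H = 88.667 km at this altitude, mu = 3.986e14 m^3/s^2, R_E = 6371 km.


a = R_E + alt = 7115.3000 km = 7.1153e+06 m
da_rev = 2*pi*rho*a^2/BC = 2*pi*2.193e-14*(7.1153e+06)^2/175.6 = 0.0397265106 m per revolution
N = H/da_rev = 88667.0000 m / 0.0397265106 m = 2.2319353e+06 revolutions
P = 2*pi*sqrt(a^3/mu) = 5973.1173 s
lifetime = N*P = 2.2319353e+06 * 5973.1173 = 1.3331611e+10 s = 154301.0555 days
years = 154301.0555 / 365.25 = 422.4533 years

422.4533 years


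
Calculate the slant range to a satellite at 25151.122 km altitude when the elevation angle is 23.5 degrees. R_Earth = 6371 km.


h = 25151.122 km, el = 23.5 deg
d = -R_E*sin(el) + sqrt((R_E*sin(el))^2 + 2*R_E*h + h^2)
d = -6371.0000*sin(0.4101524) + sqrt((6371.0000*0.3987491)^2 + 2*6371.0000*25151.122 + 25151.122^2)
d = 28435.5010 km

28435.5010 km


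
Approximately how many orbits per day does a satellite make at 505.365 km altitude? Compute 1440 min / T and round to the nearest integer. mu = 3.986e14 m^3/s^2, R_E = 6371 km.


r = 6.876365e+06 m
T = 2*pi*sqrt(r^3/mu) = 5674.7875 s = 94.5798 min
revs/day = 1440 / 94.5798 = 15.2252
Rounded: 15 revolutions per day

15 revolutions per day


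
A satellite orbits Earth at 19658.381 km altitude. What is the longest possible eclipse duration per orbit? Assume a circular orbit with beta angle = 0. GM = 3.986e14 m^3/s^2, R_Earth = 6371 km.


r = 26029.3810 km
T = 696.5555 min
Eclipse fraction = arcsin(R_E/r)/pi = arcsin(6371.0000/26029.3810)/pi
= arcsin(0.2447619)/pi = 0.07870979
Eclipse duration = 0.07870979 * 696.5555 = 54.8257 min

54.8257 minutes


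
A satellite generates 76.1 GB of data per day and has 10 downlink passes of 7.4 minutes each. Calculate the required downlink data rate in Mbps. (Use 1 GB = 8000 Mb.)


total contact time = 10 * 7.4 * 60 = 4440.0000 s
data = 76.1 GB = 608800.0000 Mb
rate = 608800.0000 / 4440.0000 = 137.1171 Mbps

137.1171 Mbps


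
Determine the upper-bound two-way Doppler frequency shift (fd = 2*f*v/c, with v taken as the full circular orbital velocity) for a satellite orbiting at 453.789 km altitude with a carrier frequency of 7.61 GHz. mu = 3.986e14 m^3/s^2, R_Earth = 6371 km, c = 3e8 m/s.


r = 6.824789e+06 m
v = sqrt(mu/r) = 7642.2991 m/s (worst-case radial velocity)
f = 7.61 GHz = 7.61e+09 Hz
fd = 2*f*v/c = 2*7.61e+09*7642.2991/3.0e+08
fd = 387719.3093 Hz

387719.3093 Hz


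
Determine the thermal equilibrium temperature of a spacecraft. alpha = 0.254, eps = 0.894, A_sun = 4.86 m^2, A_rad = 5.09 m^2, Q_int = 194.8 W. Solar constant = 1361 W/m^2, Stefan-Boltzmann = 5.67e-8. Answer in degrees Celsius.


Numerator = alpha*S*A_sun + Q_int = 0.254*1361*4.86 + 194.8 = 1874.8728 W
Denominator = eps*sigma*A_rad = 0.894*5.67e-8*5.09 = 2.5801108e-07 W/K^4
T^4 = 7.2666369e+09 K^4
T = 291.9667 K = 18.8167 C

18.8167 degrees Celsius


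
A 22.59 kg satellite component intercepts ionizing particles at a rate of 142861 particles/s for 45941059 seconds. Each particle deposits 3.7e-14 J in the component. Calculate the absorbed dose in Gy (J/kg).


Total energy deposited = rate * time * E_per
  = 142861 * 45941059 * 3.7e-14 = 0.2428379 J
Dose = E_total / mass = 0.2428379 / 22.59
Dose = 0.01074979 Gy

0.0107 Gy


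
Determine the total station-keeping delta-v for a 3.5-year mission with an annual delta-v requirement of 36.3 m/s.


dV = rate * years = 36.3 * 3.5
dV = 127.0500 m/s

127.0500 m/s


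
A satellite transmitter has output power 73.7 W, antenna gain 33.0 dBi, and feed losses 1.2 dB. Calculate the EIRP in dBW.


Pt = 73.7 W = 18.6747 dBW
EIRP = Pt_dBW + Gt - losses = 18.6747 + 33.0 - 1.2 = 50.4747 dBW

50.4747 dBW


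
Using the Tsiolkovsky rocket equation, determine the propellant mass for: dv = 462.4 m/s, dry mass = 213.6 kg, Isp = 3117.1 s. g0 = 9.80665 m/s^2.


ve = Isp * g0 = 3117.1 * 9.80665 = 30568.308715 m/s
mass ratio = exp(dv/ve) = exp(462.4/30568.308715) = 1.01524177
m_prop = m_dry * (mr - 1) = 213.6 * (1.01524177 - 1)
m_prop = 3.2556 kg

3.2556 kg


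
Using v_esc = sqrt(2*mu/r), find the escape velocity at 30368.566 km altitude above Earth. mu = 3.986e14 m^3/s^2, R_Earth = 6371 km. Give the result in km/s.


r = 6371.0 + 30368.566 = 36739.5660 km = 3.6739566e+07 m
v_esc = sqrt(2*mu/r) = sqrt(2*3.986e14 / 3.6739566e+07)
v_esc = 4658.1839 m/s = 4.6582 km/s

4.6582 km/s


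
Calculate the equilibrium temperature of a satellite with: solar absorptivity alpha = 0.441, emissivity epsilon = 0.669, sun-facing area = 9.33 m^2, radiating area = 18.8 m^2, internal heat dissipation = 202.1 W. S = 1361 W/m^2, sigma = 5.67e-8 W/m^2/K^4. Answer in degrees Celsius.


Numerator = alpha*S*A_sun + Q_int = 0.441*1361*9.33 + 202.1 = 5801.9753 W
Denominator = eps*sigma*A_rad = 0.669*5.67e-8*18.8 = 7.1312724e-07 W/K^4
T^4 = 8.1359609e+09 K^4
T = 300.3324 K = 27.1824 C

27.1824 degrees Celsius


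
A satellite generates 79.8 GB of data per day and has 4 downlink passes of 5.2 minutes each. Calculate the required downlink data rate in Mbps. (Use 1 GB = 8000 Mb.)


total contact time = 4 * 5.2 * 60 = 1248.0000 s
data = 79.8 GB = 638400.0000 Mb
rate = 638400.0000 / 1248.0000 = 511.5385 Mbps

511.5385 Mbps


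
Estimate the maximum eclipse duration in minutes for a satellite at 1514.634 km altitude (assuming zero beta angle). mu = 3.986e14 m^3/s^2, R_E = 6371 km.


r = 7885.6340 km
T = 116.1488 min
Eclipse fraction = arcsin(R_E/r)/pi = arcsin(6371.0000/7885.6340)/pi
= arcsin(0.8079249)/pi = 0.2994093
Eclipse duration = 0.2994093 * 116.1488 = 34.7760 min

34.7760 minutes


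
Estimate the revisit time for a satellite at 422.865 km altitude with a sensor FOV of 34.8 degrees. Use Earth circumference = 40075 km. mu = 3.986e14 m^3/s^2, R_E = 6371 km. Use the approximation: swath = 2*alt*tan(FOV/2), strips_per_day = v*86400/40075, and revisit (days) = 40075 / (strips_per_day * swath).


swath = 2*422.865*tan(0.3036873) = 265.0357 km
v = sqrt(mu/r) = 7659.6723 m/s = 7.6597 km/s
strips/day = v*86400/40075 = 7.6597*86400/40075 = 16.5139
coverage/day = strips * swath = 16.5139 * 265.0357 = 4376.7809 km
revisit = 40075 / 4376.7809 = 9.1563 days

9.1563 days


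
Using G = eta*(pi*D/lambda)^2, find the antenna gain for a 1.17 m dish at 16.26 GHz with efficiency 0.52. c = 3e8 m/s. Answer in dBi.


lambda = c/f = 3e8 / 1.626e+10 = 0.01845018 m
G = eta*(pi*D/lambda)^2 = 0.52*(pi*1.17/0.01845018)^2
G = 20638.2746 (linear)
G = 10*log10(20638.2746) = 43.1467 dBi

43.1467 dBi


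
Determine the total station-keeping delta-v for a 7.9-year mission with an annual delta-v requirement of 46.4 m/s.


dV = rate * years = 46.4 * 7.9
dV = 366.5600 m/s

366.5600 m/s


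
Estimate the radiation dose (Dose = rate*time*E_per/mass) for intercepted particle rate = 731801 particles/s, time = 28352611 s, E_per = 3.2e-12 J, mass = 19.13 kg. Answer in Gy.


Total energy deposited = rate * time * E_per
  = 731801 * 28352611 * 3.2e-12 = 66.3951 J
Dose = E_total / mass = 66.3951 / 19.13
Dose = 3.4707 Gy

3.4707 Gy


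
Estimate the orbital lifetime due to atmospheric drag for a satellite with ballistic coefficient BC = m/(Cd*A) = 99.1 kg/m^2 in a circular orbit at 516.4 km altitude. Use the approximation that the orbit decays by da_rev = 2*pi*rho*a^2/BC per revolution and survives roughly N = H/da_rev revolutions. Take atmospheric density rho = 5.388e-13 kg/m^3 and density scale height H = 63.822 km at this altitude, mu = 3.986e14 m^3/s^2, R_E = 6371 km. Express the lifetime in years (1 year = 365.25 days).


a = R_E + alt = 6887.4000 km = 6.8874e+06 m
da_rev = 2*pi*rho*a^2/BC = 2*pi*5.388e-13*(6.8874e+06)^2/99.1 = 1.620483 m per revolution
N = H/da_rev = 63822.0000 m / 1.620483 m = 39384.5598 revolutions
P = 2*pi*sqrt(a^3/mu) = 5688.4531 s
lifetime = N*P = 39384.5598 * 5688.4531 = 2.2403722e+08 s = 2593.0234 days
years = 2593.0234 / 365.25 = 7.0993 years

7.0993 years


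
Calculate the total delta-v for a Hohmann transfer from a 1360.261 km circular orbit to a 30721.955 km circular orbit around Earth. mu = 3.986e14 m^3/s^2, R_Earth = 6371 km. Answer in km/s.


r1 = 7731.2610 km = 7.731261e+06 m
r2 = 37092.9550 km = 3.7092955e+07 m
dv1 = sqrt(mu/r1)*(sqrt(2*r2/(r1+r2)) - 1) = 2057.0447 m/s
dv2 = sqrt(mu/r2)*(1 - sqrt(2*r1/(r1+r2))) = 1352.7686 m/s
total dv = |dv1| + |dv2| = 2057.0447 + 1352.7686 = 3409.8133 m/s = 3.4098 km/s

3.4098 km/s


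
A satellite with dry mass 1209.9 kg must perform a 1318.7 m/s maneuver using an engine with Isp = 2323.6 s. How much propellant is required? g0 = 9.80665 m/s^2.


ve = Isp * g0 = 2323.6 * 9.80665 = 22786.731940 m/s
mass ratio = exp(dv/ve) = exp(1318.7/22786.731940) = 1.05957872
m_prop = m_dry * (mr - 1) = 1209.9 * (1.05957872 - 1)
m_prop = 72.0843 kg

72.0843 kg


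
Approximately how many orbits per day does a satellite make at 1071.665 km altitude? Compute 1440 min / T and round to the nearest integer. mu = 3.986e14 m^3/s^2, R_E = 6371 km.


r = 7.442665e+06 m
T = 2*pi*sqrt(r^3/mu) = 6390.0452 s = 106.5008 min
revs/day = 1440 / 106.5008 = 13.5210
Rounded: 14 revolutions per day

14 revolutions per day


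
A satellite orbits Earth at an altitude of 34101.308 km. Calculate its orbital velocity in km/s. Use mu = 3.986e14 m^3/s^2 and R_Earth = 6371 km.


r = R_E + alt = 6371.0 + 34101.308 = 40472.3080 km = 4.0472308e+07 m
v = sqrt(mu/r) = sqrt(3.986e14 / 4.0472308e+07) = 3138.2653 m/s = 3.1383 km/s

3.1383 km/s


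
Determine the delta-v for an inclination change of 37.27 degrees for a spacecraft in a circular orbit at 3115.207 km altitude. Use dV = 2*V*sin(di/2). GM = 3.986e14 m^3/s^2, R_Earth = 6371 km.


r = 9486.2070 km = 9.486207e+06 m
V = sqrt(mu/r) = 6482.1988 m/s
di = 37.27 deg = 0.6504842 rad
dV = 2*V*sin(di/2) = 2*6482.1988*sin(0.3252421)
dV = 4142.6204 m/s = 4.1426 km/s

4.1426 km/s


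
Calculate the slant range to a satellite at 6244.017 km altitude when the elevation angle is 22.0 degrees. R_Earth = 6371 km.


h = 6244.017 km, el = 22.0 deg
d = -R_E*sin(el) + sqrt((R_E*sin(el))^2 + 2*R_E*h + h^2)
d = -6371.0000*sin(0.3839724) + sqrt((6371.0000*0.3746066)^2 + 2*6371.0000*6244.017 + 6244.017^2)
d = 8759.9038 km

8759.9038 km


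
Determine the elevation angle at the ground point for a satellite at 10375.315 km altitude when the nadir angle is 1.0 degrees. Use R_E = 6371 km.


r = R_E + alt = 16746.3150 km
Law of sines in the satellite / Earth-center / ground-point triangle:
  sin(nadir)/R_E = sin(90 + el)/r  =>  cos(el) = (r/R_E)*sin(nadir)
cos(el) = (16746.3150 / 6371.0000) * sin(1.0 deg) = 0.04587404
el = arccos(0.04587404) = 87.3707 deg
(Earth-central angle = 90 - nadir - el = 1.6293 deg)

87.3707 degrees


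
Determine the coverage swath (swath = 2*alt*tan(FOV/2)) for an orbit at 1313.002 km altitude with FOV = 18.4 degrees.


FOV = 18.4 deg = 0.3211406 rad
swath = 2 * alt * tan(FOV/2) = 2 * 1313.002 * tan(0.1605703)
swath = 2 * 1313.002 * 0.1619647
swath = 425.3198 km

425.3198 km


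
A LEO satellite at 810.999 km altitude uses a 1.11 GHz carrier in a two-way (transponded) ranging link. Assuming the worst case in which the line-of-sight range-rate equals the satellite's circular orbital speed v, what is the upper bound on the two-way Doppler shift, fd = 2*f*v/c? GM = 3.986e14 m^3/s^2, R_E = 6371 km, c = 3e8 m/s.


r = 7.181999e+06 m
v = sqrt(mu/r) = 7449.8234 m/s (worst-case radial velocity)
f = 1.11 GHz = 1.11e+09 Hz
fd = 2*f*v/c = 2*1.11e+09*7449.8234/3.0e+08
fd = 55128.6931 Hz

55128.6931 Hz


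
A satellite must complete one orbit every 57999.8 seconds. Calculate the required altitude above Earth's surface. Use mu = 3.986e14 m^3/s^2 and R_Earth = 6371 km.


T = 57999.8 s
r = (mu*T^2/(4*pi^2))^(1/3) = (3.986e14 * 57999.8^2 / (4*pi^2))^(1/3)
r = 3.2384971e+07 m = 32384.9713 km
alt = r - R_E = 32384.9713 - 6371 = 26013.9713 km

26013.9713 km


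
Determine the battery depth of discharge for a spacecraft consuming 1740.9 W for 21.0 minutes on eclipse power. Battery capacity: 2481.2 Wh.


E_used = P * t / 60 = 1740.9 * 21.0 / 60 = 609.3150 Wh
DOD = E_used / E_total * 100 = 609.3150 / 2481.2 * 100
DOD = 24.5573 %

24.5573 %


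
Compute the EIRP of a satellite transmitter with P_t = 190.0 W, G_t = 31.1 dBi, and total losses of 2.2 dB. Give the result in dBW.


Pt = 190.0 W = 22.7875 dBW
EIRP = Pt_dBW + Gt - losses = 22.7875 + 31.1 - 2.2 = 51.6875 dBW

51.6875 dBW


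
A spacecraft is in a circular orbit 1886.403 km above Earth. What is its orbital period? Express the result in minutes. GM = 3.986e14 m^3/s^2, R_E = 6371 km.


r = 8257.4030 km = 8.257403e+06 m
T = 2*pi*sqrt(r^3/mu) = 2*pi*sqrt(5.6302858e+20 / 3.986e14)
T = 7467.5208 s = 124.4587 min

124.4587 minutes


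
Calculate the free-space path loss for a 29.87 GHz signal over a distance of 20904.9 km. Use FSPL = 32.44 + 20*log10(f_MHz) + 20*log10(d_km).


f = 29.87 GHz = 29870.0000 MHz
d = 20904.9 km
FSPL = 32.44 + 20*log10(29870.0000) + 20*log10(20904.9)
FSPL = 32.44 + 89.5047 + 86.4050
FSPL = 208.3497 dB

208.3497 dB


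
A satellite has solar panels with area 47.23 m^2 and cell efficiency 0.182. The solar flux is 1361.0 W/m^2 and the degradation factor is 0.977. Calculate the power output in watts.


P = area * eta * S * degradation
P = 47.23 * 0.182 * 1361.0 * 0.977
P = 11429.8893 W

11429.8893 W


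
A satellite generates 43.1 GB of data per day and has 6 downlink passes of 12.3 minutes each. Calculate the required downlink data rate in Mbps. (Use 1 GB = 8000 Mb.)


total contact time = 6 * 12.3 * 60 = 4428.0000 s
data = 43.1 GB = 344800.0000 Mb
rate = 344800.0000 / 4428.0000 = 77.8681 Mbps

77.8681 Mbps


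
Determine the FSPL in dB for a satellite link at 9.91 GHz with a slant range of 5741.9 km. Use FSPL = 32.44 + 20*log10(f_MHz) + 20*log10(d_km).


f = 9.91 GHz = 9910.0000 MHz
d = 5741.9 km
FSPL = 32.44 + 20*log10(9910.0000) + 20*log10(5741.9)
FSPL = 32.44 + 79.9215 + 75.1811
FSPL = 187.5426 dB

187.5426 dB


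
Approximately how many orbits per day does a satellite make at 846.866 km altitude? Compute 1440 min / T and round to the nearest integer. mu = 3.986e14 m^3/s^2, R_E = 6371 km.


r = 7.217866e+06 m
T = 2*pi*sqrt(r^3/mu) = 6102.7340 s = 101.7122 min
revs/day = 1440 / 101.7122 = 14.1576
Rounded: 14 revolutions per day

14 revolutions per day


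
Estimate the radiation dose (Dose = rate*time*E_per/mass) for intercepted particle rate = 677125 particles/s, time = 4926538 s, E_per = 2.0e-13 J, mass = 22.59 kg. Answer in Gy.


Total energy deposited = rate * time * E_per
  = 677125 * 4926538 * 2.0e-13 = 0.6671764 J
Dose = E_total / mass = 0.6671764 / 22.59
Dose = 0.02953415 Gy

0.0295 Gy


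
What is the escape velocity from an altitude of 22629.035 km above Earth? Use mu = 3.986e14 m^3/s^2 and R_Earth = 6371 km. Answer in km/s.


r = 6371.0 + 22629.035 = 29000.0350 km = 2.9000035e+07 m
v_esc = sqrt(2*mu/r) = sqrt(2*3.986e14 / 2.9000035e+07)
v_esc = 5243.0546 m/s = 5.2431 km/s

5.2431 km/s


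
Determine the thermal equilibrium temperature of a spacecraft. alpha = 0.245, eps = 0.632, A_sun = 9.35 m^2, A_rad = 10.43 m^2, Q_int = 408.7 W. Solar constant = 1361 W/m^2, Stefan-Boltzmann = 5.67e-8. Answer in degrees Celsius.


Numerator = alpha*S*A_sun + Q_int = 0.245*1361*9.35 + 408.7 = 3526.4107 W
Denominator = eps*sigma*A_rad = 0.632*5.67e-8*10.43 = 3.7375279e-07 W/K^4
T^4 = 9.4351422e+09 K^4
T = 311.6643 K = 38.5143 C

38.5143 degrees Celsius


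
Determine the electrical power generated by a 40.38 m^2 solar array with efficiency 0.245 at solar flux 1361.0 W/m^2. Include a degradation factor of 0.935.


P = area * eta * S * degradation
P = 40.38 * 0.245 * 1361.0 * 0.935
P = 12589.3160 W

12589.3160 W


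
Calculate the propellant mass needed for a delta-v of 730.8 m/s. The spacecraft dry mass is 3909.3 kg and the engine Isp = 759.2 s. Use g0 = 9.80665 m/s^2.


ve = Isp * g0 = 759.2 * 9.80665 = 7445.208680 m/s
mass ratio = exp(dv/ve) = exp(730.8/7445.208680) = 1.10313606
m_prop = m_dry * (mr - 1) = 3909.3 * (1.10313606 - 1)
m_prop = 403.1898 kg

403.1898 kg


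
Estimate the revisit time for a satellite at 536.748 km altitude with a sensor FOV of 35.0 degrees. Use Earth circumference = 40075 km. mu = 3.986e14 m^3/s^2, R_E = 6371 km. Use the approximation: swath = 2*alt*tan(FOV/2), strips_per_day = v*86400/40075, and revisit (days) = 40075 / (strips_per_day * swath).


swath = 2*536.748*tan(0.3054326) = 338.4720 km
v = sqrt(mu/r) = 7596.2702 m/s = 7.5963 km/s
strips/day = v*86400/40075 = 7.5963*86400/40075 = 16.3772
coverage/day = strips * swath = 16.3772 * 338.4720 = 5543.2357 km
revisit = 40075 / 5543.2357 = 7.2295 days

7.2295 days


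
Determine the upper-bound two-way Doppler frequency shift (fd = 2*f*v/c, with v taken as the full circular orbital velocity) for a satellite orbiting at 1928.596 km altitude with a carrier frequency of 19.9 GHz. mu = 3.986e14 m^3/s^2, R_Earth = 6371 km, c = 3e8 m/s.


r = 8.299596e+06 m
v = sqrt(mu/r) = 6930.1107 m/s (worst-case radial velocity)
f = 19.9 GHz = 1.99e+10 Hz
fd = 2*f*v/c = 2*1.99e+10*6930.1107/3.0e+08
fd = 919394.6837 Hz

919394.6837 Hz


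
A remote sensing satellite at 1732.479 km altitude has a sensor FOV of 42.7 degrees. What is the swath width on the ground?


FOV = 42.7 deg = 0.7452556 rad
swath = 2 * alt * tan(FOV/2) = 2 * 1732.479 * tan(0.3726278)
swath = 2 * 1732.479 * 0.3908894
swath = 1354.4152 km

1354.4152 km


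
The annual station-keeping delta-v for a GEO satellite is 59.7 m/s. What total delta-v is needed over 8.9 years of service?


dV = rate * years = 59.7 * 8.9
dV = 531.3300 m/s

531.3300 m/s


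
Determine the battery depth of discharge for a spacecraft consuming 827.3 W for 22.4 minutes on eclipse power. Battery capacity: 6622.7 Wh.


E_used = P * t / 60 = 827.3 * 22.4 / 60 = 308.8587 Wh
DOD = E_used / E_total * 100 = 308.8587 / 6622.7 * 100
DOD = 4.6636 %

4.6636 %


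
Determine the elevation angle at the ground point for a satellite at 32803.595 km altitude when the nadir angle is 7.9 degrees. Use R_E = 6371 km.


r = R_E + alt = 39174.5950 km
Law of sines in the satellite / Earth-center / ground-point triangle:
  sin(nadir)/R_E = sin(90 + el)/r  =>  cos(el) = (r/R_E)*sin(nadir)
cos(el) = (39174.5950 / 6371.0000) * sin(7.9 deg) = 0.8451318
el = arccos(0.8451318) = 32.3139 deg
(Earth-central angle = 90 - nadir - el = 49.7861 deg)

32.3139 degrees


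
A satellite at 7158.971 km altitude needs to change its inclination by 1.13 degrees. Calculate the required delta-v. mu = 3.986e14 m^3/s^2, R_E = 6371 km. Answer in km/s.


r = 13529.9710 km = 1.3529971e+07 m
V = sqrt(mu/r) = 5427.7547 m/s
di = 1.13 deg = 0.01972222 rad
dV = 2*V*sin(di/2) = 2*5427.7547*sin(0.00986111)
dV = 107.0456 m/s = 0.1070456 km/s

0.1070 km/s


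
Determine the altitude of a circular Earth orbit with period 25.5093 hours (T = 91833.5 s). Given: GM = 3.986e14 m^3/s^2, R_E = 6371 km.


T = 91833.5 s
r = (mu*T^2/(4*pi^2))^(1/3) = (3.986e14 * 91833.5^2 / (4*pi^2))^(1/3)
r = 4.3993982e+07 m = 43993.9824 km
alt = r - R_E = 43993.9824 - 6371 = 37622.9824 km

37622.9824 km


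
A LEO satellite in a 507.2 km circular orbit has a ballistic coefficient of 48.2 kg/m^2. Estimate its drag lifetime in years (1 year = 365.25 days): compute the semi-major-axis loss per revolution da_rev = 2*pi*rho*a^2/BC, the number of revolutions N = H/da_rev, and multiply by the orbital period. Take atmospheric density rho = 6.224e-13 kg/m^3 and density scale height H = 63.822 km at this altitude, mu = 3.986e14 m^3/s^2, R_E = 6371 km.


a = R_E + alt = 6878.2000 km = 6.8782e+06 m
da_rev = 2*pi*rho*a^2/BC = 2*pi*6.224e-13*(6.8782e+06)^2/48.2 = 3.838416 m per revolution
N = H/da_rev = 63822.0000 m / 3.838416 m = 16627.1722 revolutions
P = 2*pi*sqrt(a^3/mu) = 5677.0592 s
lifetime = N*P = 16627.1722 * 5677.0592 = 9.4393441e+07 s = 1092.5167 days
years = 1092.5167 / 365.25 = 2.9911 years

2.9911 years


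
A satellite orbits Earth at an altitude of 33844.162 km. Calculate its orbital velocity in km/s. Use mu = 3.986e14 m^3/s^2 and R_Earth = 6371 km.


r = R_E + alt = 6371.0 + 33844.162 = 40215.1620 km = 4.0215162e+07 m
v = sqrt(mu/r) = sqrt(3.986e14 / 4.0215162e+07) = 3148.2828 m/s = 3.1483 km/s

3.1483 km/s


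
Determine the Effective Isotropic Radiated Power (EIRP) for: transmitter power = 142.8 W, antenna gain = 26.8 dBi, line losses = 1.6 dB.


Pt = 142.8 W = 21.5473 dBW
EIRP = Pt_dBW + Gt - losses = 21.5473 + 26.8 - 1.6 = 46.7473 dBW

46.7473 dBW


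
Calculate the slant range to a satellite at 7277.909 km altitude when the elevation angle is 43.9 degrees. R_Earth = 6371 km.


h = 7277.909 km, el = 43.9 deg
d = -R_E*sin(el) + sqrt((R_E*sin(el))^2 + 2*R_E*h + h^2)
d = -6371.0000*sin(0.7661995) + sqrt((6371.0000*0.6934018)^2 + 2*6371.0000*7277.909 + 7277.909^2)
d = 8436.0844 km

8436.0844 km


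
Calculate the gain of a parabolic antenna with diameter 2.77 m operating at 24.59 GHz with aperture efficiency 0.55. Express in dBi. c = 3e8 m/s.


lambda = c/f = 3e8 / 2.459e+10 = 0.01220008 m
G = eta*(pi*D/lambda)^2 = 0.55*(pi*2.77/0.01220008)^2
G = 279831.4488 (linear)
G = 10*log10(279831.4488) = 54.4690 dBi

54.4690 dBi


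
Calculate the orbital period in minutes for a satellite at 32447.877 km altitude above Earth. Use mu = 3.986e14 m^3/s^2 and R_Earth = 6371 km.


r = 38818.8770 km = 3.8818877e+07 m
T = 2*pi*sqrt(r^3/mu) = 2*pi*sqrt(5.8496368e+22 / 3.986e14)
T = 76115.9500 s = 1268.5992 min

1268.5992 minutes


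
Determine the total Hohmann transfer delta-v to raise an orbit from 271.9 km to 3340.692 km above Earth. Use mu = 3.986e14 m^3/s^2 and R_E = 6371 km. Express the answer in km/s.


r1 = 6642.9000 km = 6.6429e+06 m
r2 = 9711.6920 km = 9.711692e+06 m
dv1 = sqrt(mu/r1)*(sqrt(2*r2/(r1+r2)) - 1) = 695.5286 m/s
dv2 = sqrt(mu/r2)*(1 - sqrt(2*r1/(r1+r2))) = 632.2606 m/s
total dv = |dv1| + |dv2| = 695.5286 + 632.2606 = 1327.7892 m/s = 1.3278 km/s

1.3278 km/s


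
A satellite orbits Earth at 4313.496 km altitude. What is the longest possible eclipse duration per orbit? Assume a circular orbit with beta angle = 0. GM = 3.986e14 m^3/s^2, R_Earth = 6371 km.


r = 10684.4960 km
T = 183.1855 min
Eclipse fraction = arcsin(R_E/r)/pi = arcsin(6371.0000/10684.4960)/pi
= arcsin(0.5962846)/pi = 0.203357
Eclipse duration = 0.203357 * 183.1855 = 37.2520 min

37.2520 minutes


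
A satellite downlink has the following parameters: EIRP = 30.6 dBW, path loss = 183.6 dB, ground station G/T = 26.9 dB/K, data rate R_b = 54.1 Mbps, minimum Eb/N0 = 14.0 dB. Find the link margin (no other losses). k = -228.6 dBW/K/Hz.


C/N0 = EIRP - FSPL + G/T - k = 30.6 - 183.6 + 26.9 - (-228.6)
C/N0 = 102.5000 dB-Hz
R_b = 54.1 Mbps = 5.41e+07 bps -> 10*log10(R_b) = 77.3320 dB-Hz
Eb/N0 = C/N0 - 10*log10(R_b) = 102.5000 - 77.3320 = 25.1680 dB
Margin = Eb/N0 - Eb/N0_req = 25.1680 - 14.0 = 11.1680 dB (link closes)

11.1680 dB
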